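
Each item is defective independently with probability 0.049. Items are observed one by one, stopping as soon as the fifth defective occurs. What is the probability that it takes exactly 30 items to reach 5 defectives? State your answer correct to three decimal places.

0.002

Y = trial on which the fifth success occurs; negative binomial, r=5, p=0.049.
P(Y=30) = C(29,4) · p^5 · (1−p)^25
= 23751 · 2.8248e-07 · 0.28478 = 0.00191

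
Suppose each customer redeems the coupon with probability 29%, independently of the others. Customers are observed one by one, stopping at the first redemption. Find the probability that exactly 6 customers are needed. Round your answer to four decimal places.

0.0523

Geometric (trials to first success), p = 0.29.
P(Y = 6) = (1−p)^5 · p = 0.18042 · 0.29 = 0.052323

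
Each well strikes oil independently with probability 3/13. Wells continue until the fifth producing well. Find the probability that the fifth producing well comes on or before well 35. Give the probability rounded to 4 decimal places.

0.9315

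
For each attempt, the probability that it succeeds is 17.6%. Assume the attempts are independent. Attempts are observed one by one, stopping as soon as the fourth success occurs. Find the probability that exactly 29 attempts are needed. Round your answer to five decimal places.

0.02486

Y = trial on which the fourth success occurs; negative binomial, r=4, p=0.176.
P(Y=29) = C(28,3) · p^4 · (1−p)^25
= 3276 · 0.00095951 · 0.0079101 = 0.0248642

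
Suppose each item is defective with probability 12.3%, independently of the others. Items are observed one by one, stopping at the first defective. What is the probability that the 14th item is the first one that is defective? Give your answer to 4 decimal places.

0.0223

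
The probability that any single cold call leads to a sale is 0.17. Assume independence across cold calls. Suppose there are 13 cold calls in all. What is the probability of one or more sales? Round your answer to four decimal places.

0.9113

P(at least one) = 1 − P(none) = 1 − (1 − 0.17)^13
= 1 − 0.088719 = 0.911281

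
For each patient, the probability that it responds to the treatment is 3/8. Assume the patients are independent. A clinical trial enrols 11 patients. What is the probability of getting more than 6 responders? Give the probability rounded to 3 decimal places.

X ~ Binomial(11, 0.375); P(X ≥ 7) = Σ C(11,k) p^k (1−p)^(11−k) over k:
  k=7: C(11,7)·0.375^7·0.625^4 = 0.05251
  k=8: C(11,8)·0.375^8·0.625^3 = 0.01575
  k=9: C(11,9)·0.375^9·0.625^2 = 0.00315
  k=10: C(11,10)·0.375^10·0.625^1 = 0.00038
  k=11: C(11,11)·0.375^11·0.625^0 = 0.00002
Total = 0.07181

0.072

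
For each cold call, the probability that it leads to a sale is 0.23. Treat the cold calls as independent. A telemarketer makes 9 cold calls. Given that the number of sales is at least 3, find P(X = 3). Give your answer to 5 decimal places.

X ~ Binomial(9, 0.23). Want P(X=3 | X≥3) = P(X=3) / P(X≥3).
P(X=3) = C(9,3)·0.23^3·0.77^6 = 0.2130135
P(X≥3) = 1 − 0.0951517 − 0.2557974 − 0.3056281 = 0.3434228
Ratio = 0.2130135 / 0.3434228 = 0.6202660

0.62027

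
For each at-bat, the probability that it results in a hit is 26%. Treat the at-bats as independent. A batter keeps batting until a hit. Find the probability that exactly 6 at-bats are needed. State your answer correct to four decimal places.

Geometric (trials to first success), p = 0.26.
P(Y = 6) = (1−p)^5 · p = 0.2219 · 0.26 = 0.057694

0.0577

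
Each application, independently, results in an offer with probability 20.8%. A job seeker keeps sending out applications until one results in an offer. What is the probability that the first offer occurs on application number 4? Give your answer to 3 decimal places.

0.103

Geometric (trials to first success), p = 0.208.
P(Y = 4) = (1−p)^3 · p = 0.49679 · 0.208 = 0.10333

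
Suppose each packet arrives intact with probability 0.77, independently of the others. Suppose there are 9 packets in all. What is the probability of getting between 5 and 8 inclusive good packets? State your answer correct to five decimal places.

0.86988

X ~ Binomial(9, 0.77); P(5 ≤ X ≤ 8) = Σ C(9,k) p^k (1−p)^(9−k) over k:
  k=5: C(9,5)·0.77^5·0.23^4 = 0.0954411
  k=6: C(9,6)·0.77^6·0.23^3 = 0.2130135
  k=7: C(9,7)·0.77^7·0.23^2 = 0.3056281
  k=8: C(9,8)·0.77^8·0.23^1 = 0.2557974
Total = 0.8698801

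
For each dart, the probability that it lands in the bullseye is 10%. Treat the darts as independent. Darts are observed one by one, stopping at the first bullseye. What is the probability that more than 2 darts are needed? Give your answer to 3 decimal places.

0.810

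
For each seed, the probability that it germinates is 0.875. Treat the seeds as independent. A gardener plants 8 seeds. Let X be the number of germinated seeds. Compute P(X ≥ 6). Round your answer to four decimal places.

X ~ Binomial(8, 0.875); P(X ≥ 6) = Σ C(8,k) p^k (1−p)^(8−k) over k:
  k=6: C(8,6)·0.875^6·0.125^2 = 0.196348
  k=7: C(8,7)·0.875^7·0.125^1 = 0.392696
  k=8: C(8,8)·0.875^8·0.125^0 = 0.343609
Total = 0.932653

0.9327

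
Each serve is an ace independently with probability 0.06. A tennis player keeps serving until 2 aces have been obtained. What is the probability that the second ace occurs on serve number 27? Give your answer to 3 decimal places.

0.020

Y = trial on which the second success occurs; negative binomial, r=2, p=0.06.
P(Y=27) = C(26,1) · p^2 · (1−p)^25
= 26 · 0.0036 · 0.21291 = 0.01993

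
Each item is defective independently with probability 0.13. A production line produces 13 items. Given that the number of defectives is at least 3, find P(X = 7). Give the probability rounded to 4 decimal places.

0.0020

X ~ Binomial(13, 0.13). Want P(X=7 | X≥3) = P(X=7) / P(X≥3).
P(X=7) = C(13,7)·0.13^7·0.87^6 = 0.000467
P(X≥3) = 1 − 0.163588 − 0.317774 − 0.284900 = 0.233738
Ratio = 0.000467 / 0.233738 = 0.001998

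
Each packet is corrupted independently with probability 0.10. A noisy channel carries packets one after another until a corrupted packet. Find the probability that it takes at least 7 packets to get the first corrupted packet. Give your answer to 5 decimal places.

0.53144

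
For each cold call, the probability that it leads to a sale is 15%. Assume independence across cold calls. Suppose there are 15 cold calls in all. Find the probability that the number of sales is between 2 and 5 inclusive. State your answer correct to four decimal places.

0.6646

X ~ Binomial(15, 0.15); P(2 ≤ X ≤ 5) = Σ C(15,k) p^k (1−p)^(15−k) over k:
  k=2: C(15,2)·0.15^2·0.85^13 = 0.285639
  k=3: C(15,3)·0.15^3·0.85^12 = 0.218430
  k=4: C(15,4)·0.15^4·0.85^11 = 0.115639
  k=5: C(15,5)·0.15^5·0.85^10 = 0.044895
Total = 0.664604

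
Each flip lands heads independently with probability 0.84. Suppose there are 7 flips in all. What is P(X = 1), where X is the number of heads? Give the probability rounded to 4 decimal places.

X ~ Binomial(n=7, p=0.84).
P(X=1) = C(7,1) · p^1 · (1−p)^6
= 7 · 0.84 · 1.6777e-05 = 0.000099

0.0001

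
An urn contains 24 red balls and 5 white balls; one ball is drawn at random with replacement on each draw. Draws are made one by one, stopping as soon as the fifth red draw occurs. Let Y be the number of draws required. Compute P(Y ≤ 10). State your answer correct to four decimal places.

Finishing within 10 draws ⇔ at least 5 successes in the first 10. With X ~ Binomial(10, 0.827586), P(Y ≤ 10) = 1 − P(X ≤ 4).
  k=0: C(10,0)·0.827586^0·0.172414^10 = 0.000000
  k=1: C(10,1)·0.827586^1·0.172414^9 = 0.000001
  k=2: C(10,2)·0.827586^2·0.172414^8 = 0.000024
  k=3: C(10,3)·0.827586^3·0.172414^7 = 0.000308
  k=4: C(10,4)·0.827586^4·0.172414^6 = 0.002588
1 − 0.002921 = 0.997079

0.9971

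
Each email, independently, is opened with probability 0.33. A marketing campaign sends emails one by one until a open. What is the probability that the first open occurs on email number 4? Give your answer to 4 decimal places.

0.0993

Geometric (trials to first success), p = 0.33.
P(Y = 4) = (1−p)^3 · p = 0.30076 · 0.33 = 0.099252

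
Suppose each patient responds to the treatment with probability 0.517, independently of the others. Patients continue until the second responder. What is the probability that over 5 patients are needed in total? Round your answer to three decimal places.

Needing more than 5 patients ⇔ fewer than 2 successes in the first 5. With X ~ Binomial(5, 0.517), P(Y > 5) = P(X ≤ 1).
  k=0: C(5,0)·0.517^0·0.483^5 = 0.02629
  k=1: C(5,1)·0.517^1·0.483^4 = 0.14069
P(X ≤ 1) = 0.16697

0.167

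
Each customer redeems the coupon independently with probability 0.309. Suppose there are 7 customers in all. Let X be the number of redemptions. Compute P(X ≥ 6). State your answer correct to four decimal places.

X ~ Binomial(7, 0.309); P(X ≥ 6) = Σ C(7,k) p^k (1−p)^(7−k) over k:
  k=6: C(7,6)·0.309^6·0.691^1 = 0.004210
  k=7: C(7,7)·0.309^7·0.691^0 = 0.000269
Total = 0.004479

0.0045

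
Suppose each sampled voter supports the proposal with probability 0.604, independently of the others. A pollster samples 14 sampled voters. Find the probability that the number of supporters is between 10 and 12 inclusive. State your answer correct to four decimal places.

X ~ Binomial(14, 0.604); P(10 ≤ X ≤ 12) = Σ C(14,k) p^k (1−p)^(14−k) over k:
  k=10: C(14,10)·0.604^10·0.396^4 = 0.159069
  k=11: C(14,11)·0.604^11·0.396^3 = 0.088225
  k=12: C(14,12)·0.604^12·0.396^2 = 0.033641
Total = 0.280935

0.2809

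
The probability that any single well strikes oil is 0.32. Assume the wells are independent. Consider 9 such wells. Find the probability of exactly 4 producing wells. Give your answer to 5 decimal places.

0.19209

X ~ Binomial(n=9, p=0.32).
P(X=4) = C(9,4) · p^4 · (1−p)^5
= 126 · 0.010486 · 0.14539 = 0.1920945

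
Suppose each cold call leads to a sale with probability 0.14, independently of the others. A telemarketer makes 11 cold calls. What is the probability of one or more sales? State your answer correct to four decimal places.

0.8097

P(at least one) = 1 − P(none) = 1 − (1 − 0.14)^11
= 1 − 0.190319 = 0.809681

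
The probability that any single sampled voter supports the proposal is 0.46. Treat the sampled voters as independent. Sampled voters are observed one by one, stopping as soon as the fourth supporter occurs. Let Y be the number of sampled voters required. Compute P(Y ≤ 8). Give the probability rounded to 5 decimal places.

0.54631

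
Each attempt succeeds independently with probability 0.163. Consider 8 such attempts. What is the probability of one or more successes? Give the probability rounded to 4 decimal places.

0.7591

P(at least one) = 1 − P(none) = 1 − (1 − 0.163)^8
= 1 − 0.240882 = 0.759118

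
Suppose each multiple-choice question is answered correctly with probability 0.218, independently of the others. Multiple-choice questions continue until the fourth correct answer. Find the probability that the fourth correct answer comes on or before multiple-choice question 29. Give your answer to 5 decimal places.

Finishing within 29 multiple-choice questions ⇔ at least 4 successes in the first 29. With X ~ Binomial(29, 0.218), P(Y ≤ 29) = 1 − P(X ≤ 3).
  k=0: C(29,0)·0.218^0·0.782^29 = 0.0007998
  k=1: C(29,1)·0.218^1·0.782^28 = 0.0064661
  k=2: C(29,2)·0.218^2·0.782^27 = 0.0252360
  k=3: C(29,3)·0.218^3·0.782^26 = 0.0633160
1 − 0.0958180 = 0.9041820

0.90418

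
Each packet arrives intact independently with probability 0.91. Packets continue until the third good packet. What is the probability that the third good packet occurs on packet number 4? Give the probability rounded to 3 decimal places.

Y = trial on which the third success occurs; negative binomial, r=3, p=0.91.
P(Y=4) = C(3,2) · p^3 · (1−p)^1
= 3 · 0.75357 · 0.09 = 0.20346

0.203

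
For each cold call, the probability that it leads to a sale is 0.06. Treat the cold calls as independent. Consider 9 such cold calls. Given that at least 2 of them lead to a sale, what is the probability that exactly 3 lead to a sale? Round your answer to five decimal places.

0.12794

X ~ Binomial(9, 0.06). Want P(X=3 | X≥2) = P(X=3) / P(X≥2).
P(X=3) = C(9,3)·0.06^3·0.94^6 = 0.0125170
P(X≥2) = 1 − 0.5729948 − 0.3291672 = 0.0978380
Ratio = 0.0125170 / 0.0978380 = 0.1279360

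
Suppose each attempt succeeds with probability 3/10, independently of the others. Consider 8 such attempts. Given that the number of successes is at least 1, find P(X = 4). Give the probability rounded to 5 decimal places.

X ~ Binomial(8, 0.30). Want P(X=4 | X≥1) = P(X=4) / P(X≥1).
P(X=4) = C(8,4)·0.30^4·0.70^4 = 0.1361367
P(X≥1) = 1 − 0.0576480 = 0.9423520
Ratio = 0.1361367 / 0.9423520 = 0.1444648

0.14446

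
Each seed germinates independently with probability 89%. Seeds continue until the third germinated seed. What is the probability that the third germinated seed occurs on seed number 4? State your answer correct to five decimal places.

0.23264

Y = trial on which the third success occurs; negative binomial, r=3, p=0.89.
P(Y=4) = C(3,2) · p^3 · (1−p)^1
= 3 · 0.70497 · 0.11 = 0.2326398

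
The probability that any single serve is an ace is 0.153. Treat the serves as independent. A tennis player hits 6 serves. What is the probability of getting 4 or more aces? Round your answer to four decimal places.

0.0063

X ~ Binomial(6, 0.153); P(X ≥ 4) = Σ C(6,k) p^k (1−p)^(6−k) over k:
  k=4: C(6,4)·0.153^4·0.847^2 = 0.005897
  k=5: C(6,5)·0.153^5·0.847^1 = 0.000426
  k=6: C(6,6)·0.153^6·0.847^0 = 0.000013
Total = 0.006336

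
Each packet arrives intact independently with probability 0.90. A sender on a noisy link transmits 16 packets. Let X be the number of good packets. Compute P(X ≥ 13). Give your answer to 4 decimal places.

X ~ Binomial(16, 0.90); P(X ≥ 13) = Σ C(16,k) p^k (1−p)^(16−k) over k:
  k=13: C(16,13)·0.90^13·0.10^3 = 0.142344
  k=14: C(16,14)·0.90^14·0.10^2 = 0.274522
  k=15: C(16,15)·0.90^15·0.10^1 = 0.329426
  k=16: C(16,16)·0.90^16·0.10^0 = 0.185302
Total = 0.931594

0.9316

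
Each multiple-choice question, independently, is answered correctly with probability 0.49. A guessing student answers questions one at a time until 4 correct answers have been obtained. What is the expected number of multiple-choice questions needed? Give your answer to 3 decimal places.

8.163

Y = total multiple-choice questions until the fourth success; negative binomial with r=4, p=0.49.
E[Y] = r / p = 4 / 0.49 = 8.16327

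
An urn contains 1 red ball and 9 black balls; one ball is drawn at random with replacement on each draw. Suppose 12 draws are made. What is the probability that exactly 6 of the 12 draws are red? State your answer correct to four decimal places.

X ~ Binomial(n=12, p=0.10).
P(X=6) = C(12,6) · p^6 · (1−p)^6
= 924 · 1e-06 · 0.53144 = 0.000491

0.0005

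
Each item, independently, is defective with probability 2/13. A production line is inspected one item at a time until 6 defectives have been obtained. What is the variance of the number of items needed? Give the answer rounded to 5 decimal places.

214.50000

Y = total items until the sixth success; negative binomial with r=6, p=0.153846.
Var(Y) = r(1−p)/p² = 6·0.846154 / 0.153846² = 214.5000000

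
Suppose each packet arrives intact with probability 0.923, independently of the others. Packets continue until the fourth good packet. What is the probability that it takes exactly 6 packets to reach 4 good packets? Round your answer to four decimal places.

0.0430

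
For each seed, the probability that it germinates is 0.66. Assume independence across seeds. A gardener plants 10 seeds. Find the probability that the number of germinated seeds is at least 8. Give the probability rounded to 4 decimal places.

X ~ Binomial(10, 0.66); P(X ≥ 8) = Σ C(10,k) p^k (1−p)^(10−k) over k:
  k=8: C(10,8)·0.66^8·0.34^2 = 0.187293
  k=9: C(10,9)·0.66^9·0.34^1 = 0.080793
  k=10: C(10,10)·0.66^10·0.34^0 = 0.015683
Total = 0.283770

0.2838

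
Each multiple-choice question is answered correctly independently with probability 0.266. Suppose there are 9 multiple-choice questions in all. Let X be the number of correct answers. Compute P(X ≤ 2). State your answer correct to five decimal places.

0.55591

X ~ Binomial(9, 0.266); P(X ≤ 2) = Σ C(9,k) p^k (1−p)^(9−k) over k:
  k=0: C(9,0)·0.266^0·0.734^9 = 0.0618393
  k=1: C(9,1)·0.266^1·0.734^8 = 0.2016938
  k=2: C(9,2)·0.266^2·0.734^7 = 0.2923736
Total = 0.5559068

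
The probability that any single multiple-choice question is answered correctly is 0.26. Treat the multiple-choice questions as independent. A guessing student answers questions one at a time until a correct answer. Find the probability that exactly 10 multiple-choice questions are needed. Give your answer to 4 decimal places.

0.0173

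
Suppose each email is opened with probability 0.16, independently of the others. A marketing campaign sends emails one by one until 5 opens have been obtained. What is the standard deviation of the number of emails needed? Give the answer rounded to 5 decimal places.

Y = total emails until the fifth success; negative binomial with r=5, p=0.16.
SD(Y) = √[r(1−p)/p²] = √(164.0625000) = 12.8086885

12.80869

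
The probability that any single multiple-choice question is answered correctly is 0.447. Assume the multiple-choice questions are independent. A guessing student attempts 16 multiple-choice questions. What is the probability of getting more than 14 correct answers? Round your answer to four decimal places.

X ~ Binomial(16, 0.447); P(X ≥ 15) = Σ C(16,k) p^k (1−p)^(16−k) over k:
  k=15: C(16,15)·0.447^15·0.553^1 = 0.000050
  k=16: C(16,16)·0.447^16·0.553^0 = 0.000003
Total = 0.000053

0.0001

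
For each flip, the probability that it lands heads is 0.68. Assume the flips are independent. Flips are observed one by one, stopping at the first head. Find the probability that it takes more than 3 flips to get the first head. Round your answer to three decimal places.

Y = number of flips to the first success; geometric, p = 0.68.
P(Y > 3) = P(first 3 all fail) = (1−p)^3 = 0.03277

0.033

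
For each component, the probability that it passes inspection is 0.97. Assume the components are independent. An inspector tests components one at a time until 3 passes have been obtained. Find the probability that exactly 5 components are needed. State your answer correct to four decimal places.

Y = trial on which the third success occurs; negative binomial, r=3, p=0.97.
P(Y=5) = C(4,2) · p^3 · (1−p)^2
= 6 · 0.91267 · 0.0009 = 0.004928

0.0049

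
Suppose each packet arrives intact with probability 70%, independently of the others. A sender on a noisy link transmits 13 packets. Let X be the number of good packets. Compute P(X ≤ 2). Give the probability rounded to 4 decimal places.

X ~ Binomial(13, 0.70); P(X ≤ 2) = Σ C(13,k) p^k (1−p)^(13−k) over k:
  k=0: C(13,0)·0.70^0·0.30^13 = 0.000000
  k=1: C(13,1)·0.70^1·0.30^12 = 0.000005
  k=2: C(13,2)·0.70^2·0.30^11 = 0.000068
Total = 0.000073

0.0001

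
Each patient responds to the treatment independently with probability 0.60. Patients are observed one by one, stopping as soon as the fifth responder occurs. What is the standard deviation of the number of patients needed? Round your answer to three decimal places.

Y = total patients until the fifth success; negative binomial with r=5, p=0.60.
SD(Y) = √[r(1−p)/p²] = √(5.55556) = 2.35702

2.357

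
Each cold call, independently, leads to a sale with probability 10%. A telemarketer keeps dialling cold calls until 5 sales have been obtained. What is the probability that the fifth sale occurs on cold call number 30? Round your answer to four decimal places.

0.0171

Y = trial on which the fifth success occurs; negative binomial, r=5, p=0.10.
P(Y=30) = C(29,4) · p^5 · (1−p)^25
= 23751 · 1e-05 · 0.07179 = 0.017051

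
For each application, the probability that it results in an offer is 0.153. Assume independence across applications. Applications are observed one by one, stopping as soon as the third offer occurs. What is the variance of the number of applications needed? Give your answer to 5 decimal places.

Y = total applications until the third success; negative binomial with r=3, p=0.153.
Var(Y) = r(1−p)/p² = 3·0.847 / 0.153² = 108.5479944

108.54799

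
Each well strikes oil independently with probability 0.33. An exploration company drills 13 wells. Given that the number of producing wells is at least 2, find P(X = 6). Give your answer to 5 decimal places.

0.14000

X ~ Binomial(13, 0.33). Want P(X=6 | X≥2) = P(X=6) / P(X≥2).
P(X=6) = C(13,6)·0.33^6·0.67^7 = 0.1343150
P(X≥2) = 1 − 0.0054824 − 0.0351039 = 0.9594137
Ratio = 0.1343150 / 0.9594137 = 0.1399970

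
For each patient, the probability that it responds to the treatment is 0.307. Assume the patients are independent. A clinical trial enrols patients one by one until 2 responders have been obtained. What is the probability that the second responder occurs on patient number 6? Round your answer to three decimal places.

0.109

Y = trial on which the second success occurs; negative binomial, r=2, p=0.307.
P(Y=6) = C(5,1) · p^2 · (1−p)^4
= 5 · 0.094249 · 0.23064 = 0.10869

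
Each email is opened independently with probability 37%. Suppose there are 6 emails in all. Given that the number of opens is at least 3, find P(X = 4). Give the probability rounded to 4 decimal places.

0.2834

X ~ Binomial(6, 0.37). Want P(X=4 | X≥3) = P(X=4) / P(X≥3).
P(X=4) = C(6,4)·0.37^4·0.63^2 = 0.111578
P(X≥3) = 1 − 0.062524 − 0.220321 − 0.323487 = 0.393669
Ratio = 0.111578 / 0.393669 = 0.283432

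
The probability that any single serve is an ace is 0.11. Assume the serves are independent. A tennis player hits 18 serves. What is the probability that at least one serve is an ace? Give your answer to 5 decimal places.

0.87725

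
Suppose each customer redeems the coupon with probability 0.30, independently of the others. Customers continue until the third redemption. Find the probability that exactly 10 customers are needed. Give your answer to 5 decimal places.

Y = trial on which the third success occurs; negative binomial, r=3, p=0.30.
P(Y=10) = C(9,2) · p^3 · (1−p)^7
= 36 · 0.027 · 0.082354 = 0.0800484

0.08005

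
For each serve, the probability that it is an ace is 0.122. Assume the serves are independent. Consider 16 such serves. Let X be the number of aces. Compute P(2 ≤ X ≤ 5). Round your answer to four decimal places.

X ~ Binomial(16, 0.122); P(2 ≤ X ≤ 5) = Σ C(16,k) p^k (1−p)^(16−k) over k:
  k=2: C(16,2)·0.122^2·0.878^14 = 0.288951
  k=3: C(16,3)·0.122^3·0.878^13 = 0.187368
  k=4: C(16,4)·0.122^4·0.878^12 = 0.084615
  k=5: C(16,5)·0.122^5·0.878^11 = 0.028218
Total = 0.589152

0.5892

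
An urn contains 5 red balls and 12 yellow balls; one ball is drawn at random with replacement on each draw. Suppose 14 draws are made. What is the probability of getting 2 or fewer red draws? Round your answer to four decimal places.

X ~ Binomial(14, 0.294118); P(X ≤ 2) = Σ C(14,k) p^k (1−p)^(14−k) over k:
  k=0: C(14,0)·0.294118^0·0.705882^14 = 0.007625
  k=1: C(14,1)·0.294118^1·0.705882^13 = 0.044480
  k=2: C(14,2)·0.294118^2·0.705882^12 = 0.120468
Total = 0.172574

0.1726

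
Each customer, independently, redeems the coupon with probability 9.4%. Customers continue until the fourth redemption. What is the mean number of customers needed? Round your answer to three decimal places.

42.553

Y = total customers until the fourth success; negative binomial with r=4, p=0.094.
E[Y] = r / p = 4 / 0.094 = 42.55319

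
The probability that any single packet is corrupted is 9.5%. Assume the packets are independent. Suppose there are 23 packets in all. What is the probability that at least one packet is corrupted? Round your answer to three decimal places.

0.899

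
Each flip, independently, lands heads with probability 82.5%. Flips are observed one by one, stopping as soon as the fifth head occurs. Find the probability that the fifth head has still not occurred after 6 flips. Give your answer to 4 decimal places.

0.2834

Needing more than 6 flips ⇔ fewer than 5 successes in the first 6. With X ~ Binomial(6, 0.825), P(Y > 6) = P(X ≤ 4).
  k=0: C(6,0)·0.825^0·0.175^6 = 0.000029
  k=1: C(6,1)·0.825^1·0.175^5 = 0.000812
  k=2: C(6,2)·0.825^2·0.175^4 = 0.009575
  k=3: C(6,3)·0.825^3·0.175^3 = 0.060187
  k=4: C(6,4)·0.825^4·0.175^2 = 0.212806
P(X ≤ 4) = 0.283410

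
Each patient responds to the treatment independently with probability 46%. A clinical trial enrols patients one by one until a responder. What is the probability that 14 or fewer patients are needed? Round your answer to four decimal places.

0.9998

Y = number of patients to the first success; geometric, p = 0.46.
P(Y ≤ 14) = 1 − (1−p)^14 = 1 − 0.000179 = 0.999821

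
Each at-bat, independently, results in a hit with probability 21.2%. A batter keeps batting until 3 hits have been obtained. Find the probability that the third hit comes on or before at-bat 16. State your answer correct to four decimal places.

0.6908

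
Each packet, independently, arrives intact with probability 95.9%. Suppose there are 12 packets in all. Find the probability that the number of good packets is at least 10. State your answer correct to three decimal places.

X ~ Binomial(12, 0.959); P(X ≥ 10) = Σ C(12,k) p^k (1−p)^(12−k) over k:
  k=10: C(12,10)·0.959^10·0.041^2 = 0.07300
  k=11: C(12,11)·0.959^11·0.041^1 = 0.31043
  k=12: C(12,12)·0.959^12·0.041^0 = 0.60509
Total = 0.98852

0.989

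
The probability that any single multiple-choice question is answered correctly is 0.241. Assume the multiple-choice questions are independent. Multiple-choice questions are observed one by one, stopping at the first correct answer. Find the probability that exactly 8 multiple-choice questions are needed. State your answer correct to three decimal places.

Geometric (trials to first success), p = 0.241.
P(Y = 8) = (1−p)^7 · p = 0.14511 · 0.241 = 0.03497

0.035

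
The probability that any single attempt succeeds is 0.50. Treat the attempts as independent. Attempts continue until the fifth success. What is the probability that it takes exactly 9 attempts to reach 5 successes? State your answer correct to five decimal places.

0.13672

Y = trial on which the fifth success occurs; negative binomial, r=5, p=0.50.
P(Y=9) = C(8,4) · p^5 · (1−p)^4
= 70 · 0.03125 · 0.0625 = 0.1367188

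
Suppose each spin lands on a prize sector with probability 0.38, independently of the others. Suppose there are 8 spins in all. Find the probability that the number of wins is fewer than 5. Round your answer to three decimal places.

0.856

X ~ Binomial(8, 0.38); P(X ≤ 4) = Σ C(8,k) p^k (1−p)^(8−k) over k:
  k=0: C(8,0)·0.38^0·0.62^8 = 0.02183
  k=1: C(8,1)·0.38^1·0.62^7 = 0.10706
  k=2: C(8,2)·0.38^2·0.62^6 = 0.22965
  k=3: C(8,3)·0.38^3·0.62^5 = 0.28151
  k=4: C(8,4)·0.38^4·0.62^4 = 0.21567
Total = 0.85573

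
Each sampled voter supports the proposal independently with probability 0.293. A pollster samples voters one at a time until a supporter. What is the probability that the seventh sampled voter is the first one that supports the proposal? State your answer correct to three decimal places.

Geometric (trials to first success), p = 0.293.
P(Y = 7) = (1−p)^6 · p = 0.12489 · 0.293 = 0.03659

0.037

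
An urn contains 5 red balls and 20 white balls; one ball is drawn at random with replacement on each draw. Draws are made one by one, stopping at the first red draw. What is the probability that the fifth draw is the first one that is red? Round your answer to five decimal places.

Geometric (trials to first success), p = 0.20.
P(Y = 5) = (1−p)^4 · p = 0.4096 · 0.20 = 0.0819200

0.08192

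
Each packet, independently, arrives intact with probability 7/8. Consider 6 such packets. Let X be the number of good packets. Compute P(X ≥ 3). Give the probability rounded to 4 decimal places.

0.9970

X ~ Binomial(6, 0.875); P(X ≥ 3) = Σ C(6,k) p^k (1−p)^(6−k) over k:
  k=3: C(6,3)·0.875^3·0.125^3 = 0.026169
  k=4: C(6,4)·0.875^4·0.125^2 = 0.137386
  k=5: C(6,5)·0.875^5·0.125^1 = 0.384682
  k=6: C(6,6)·0.875^6·0.125^0 = 0.448795
Total = 0.997032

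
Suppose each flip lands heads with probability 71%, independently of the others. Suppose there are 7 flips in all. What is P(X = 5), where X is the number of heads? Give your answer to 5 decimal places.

0.31864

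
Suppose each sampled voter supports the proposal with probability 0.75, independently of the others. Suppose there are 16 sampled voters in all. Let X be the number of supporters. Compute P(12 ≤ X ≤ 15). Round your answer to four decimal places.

X ~ Binomial(16, 0.75); P(12 ≤ X ≤ 15) = Σ C(16,k) p^k (1−p)^(16−k) over k:
  k=12: C(16,12)·0.75^12·0.25^4 = 0.225199
  k=13: C(16,13)·0.75^13·0.25^3 = 0.207876
  k=14: C(16,14)·0.75^14·0.25^2 = 0.133635
  k=15: C(16,15)·0.75^15·0.25^1 = 0.053454
Total = 0.620164

0.6202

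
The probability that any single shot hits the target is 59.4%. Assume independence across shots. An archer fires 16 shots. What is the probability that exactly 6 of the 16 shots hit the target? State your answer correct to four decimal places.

0.0428

X ~ Binomial(n=16, p=0.594).
P(X=6) = C(16,6) · p^6 · (1−p)^10
= 8008 · 0.043926 · 0.00012169 = 0.042806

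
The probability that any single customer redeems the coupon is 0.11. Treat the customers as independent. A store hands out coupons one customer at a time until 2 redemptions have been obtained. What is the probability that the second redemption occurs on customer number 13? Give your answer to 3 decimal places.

0.040

Y = trial on which the second success occurs; negative binomial, r=2, p=0.11.
P(Y=13) = C(12,1) · p^2 · (1−p)^11
= 12 · 0.0121 · 0.27752 = 0.04030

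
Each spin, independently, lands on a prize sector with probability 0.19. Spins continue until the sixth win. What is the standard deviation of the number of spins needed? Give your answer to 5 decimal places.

11.60285

Y = total spins until the sixth success; negative binomial with r=6, p=0.19.
SD(Y) = √[r(1−p)/p²] = √(134.6260388) = 11.6028462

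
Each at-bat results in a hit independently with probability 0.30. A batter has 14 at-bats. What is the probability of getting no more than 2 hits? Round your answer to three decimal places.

X ~ Binomial(14, 0.30); P(X ≤ 2) = Σ C(14,k) p^k (1−p)^(14−k) over k:
  k=0: C(14,0)·0.30^0·0.70^14 = 0.00678
  k=1: C(14,1)·0.30^1·0.70^13 = 0.04069
  k=2: C(14,2)·0.30^2·0.70^12 = 0.11336
Total = 0.16084

0.161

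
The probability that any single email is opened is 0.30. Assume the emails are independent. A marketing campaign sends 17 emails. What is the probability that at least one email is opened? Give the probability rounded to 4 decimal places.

0.9977

P(at least one) = 1 − P(none) = 1 − (1 − 0.30)^17
= 1 − 0.002326 = 0.997674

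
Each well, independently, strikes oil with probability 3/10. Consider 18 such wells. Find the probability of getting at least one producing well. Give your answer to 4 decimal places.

P(at least one) = 1 − P(none) = 1 − (1 − 0.30)^18
= 1 − 0.001628 = 0.998372

0.9984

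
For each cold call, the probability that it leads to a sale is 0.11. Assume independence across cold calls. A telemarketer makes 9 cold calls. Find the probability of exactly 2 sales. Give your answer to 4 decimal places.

0.1927

X ~ Binomial(n=9, p=0.11).
P(X=2) = C(9,2) · p^2 · (1−p)^7
= 36 · 0.0121 · 0.44231 = 0.192672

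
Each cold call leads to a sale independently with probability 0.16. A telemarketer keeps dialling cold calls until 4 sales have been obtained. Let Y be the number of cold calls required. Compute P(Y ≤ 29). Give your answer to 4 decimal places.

Finishing within 29 cold calls ⇔ at least 4 successes in the first 29. With X ~ Binomial(29, 0.16), P(Y ≤ 29) = 1 − P(X ≤ 3).
  k=0: C(29,0)·0.16^0·0.84^29 = 0.006369
  k=1: C(29,1)·0.16^1·0.84^28 = 0.035183
  k=2: C(29,2)·0.16^2·0.84^27 = 0.093822
  k=3: C(29,3)·0.16^3·0.84^26 = 0.160838
1 − 0.296214 = 0.703786

0.7038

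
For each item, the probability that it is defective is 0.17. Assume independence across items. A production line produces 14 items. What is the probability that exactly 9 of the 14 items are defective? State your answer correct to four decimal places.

0.0001

X ~ Binomial(n=14, p=0.17).
P(X=9) = C(14,9) · p^9 · (1−p)^5
= 2002 · 1.1859e-07 · 0.3939 = 0.000094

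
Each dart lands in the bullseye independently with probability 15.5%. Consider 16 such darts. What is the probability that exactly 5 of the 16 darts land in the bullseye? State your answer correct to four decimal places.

0.0613

X ~ Binomial(n=16, p=0.155).
P(X=5) = C(16,5) · p^5 · (1−p)^11
= 4368 · 8.9466e-05 · 0.15683 = 0.061287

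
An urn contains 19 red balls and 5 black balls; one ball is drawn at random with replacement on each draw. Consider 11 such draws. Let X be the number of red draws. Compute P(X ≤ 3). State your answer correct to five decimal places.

0.00032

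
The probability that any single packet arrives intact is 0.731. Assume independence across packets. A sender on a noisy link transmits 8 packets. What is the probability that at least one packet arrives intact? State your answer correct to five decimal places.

0.99997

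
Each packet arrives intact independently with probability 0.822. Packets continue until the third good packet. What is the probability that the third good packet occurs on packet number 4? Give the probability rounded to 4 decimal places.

Y = trial on which the third success occurs; negative binomial, r=3, p=0.822.
P(Y=4) = C(3,2) · p^3 · (1−p)^1
= 3 · 0.55541 · 0.178 = 0.296590

0.2966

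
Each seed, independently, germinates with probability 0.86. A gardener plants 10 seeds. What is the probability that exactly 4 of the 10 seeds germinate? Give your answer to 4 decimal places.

0.0009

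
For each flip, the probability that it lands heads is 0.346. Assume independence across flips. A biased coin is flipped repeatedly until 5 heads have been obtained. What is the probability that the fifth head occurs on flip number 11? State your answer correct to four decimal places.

Y = trial on which the fifth success occurs; negative binomial, r=5, p=0.346.
P(Y=11) = C(10,4) · p^5 · (1−p)^6
= 210 · 0.0049588 · 0.078247 = 0.081483

0.0815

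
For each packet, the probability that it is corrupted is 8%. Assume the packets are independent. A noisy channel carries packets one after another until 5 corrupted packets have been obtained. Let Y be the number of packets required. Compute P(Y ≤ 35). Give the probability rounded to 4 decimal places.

0.1443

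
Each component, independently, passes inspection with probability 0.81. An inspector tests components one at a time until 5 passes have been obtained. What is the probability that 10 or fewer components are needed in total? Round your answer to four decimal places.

0.9951

Finishing within 10 components ⇔ at least 5 successes in the first 10. With X ~ Binomial(10, 0.81), P(Y ≤ 10) = 1 − P(X ≤ 4).
  k=0: C(10,0)·0.81^0·0.19^10 = 0.000000
  k=1: C(10,1)·0.81^1·0.19^9 = 0.000003
  k=2: C(10,2)·0.81^2·0.19^8 = 0.000050
  k=3: C(10,3)·0.81^3·0.19^7 = 0.000570
  k=4: C(10,4)·0.81^4·0.19^6 = 0.004253
1 − 0.004876 = 0.995124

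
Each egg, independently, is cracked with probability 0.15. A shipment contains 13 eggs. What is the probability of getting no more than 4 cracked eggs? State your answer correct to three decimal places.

0.966

X ~ Binomial(13, 0.15); P(X ≤ 4) = Σ C(13,k) p^k (1−p)^(13−k) over k:
  k=0: C(13,0)·0.15^0·0.85^13 = 0.12091
  k=1: C(13,1)·0.15^1·0.85^12 = 0.27737
  k=2: C(13,2)·0.15^2·0.85^11 = 0.29369
  k=3: C(13,3)·0.15^3·0.85^10 = 0.19003
  k=4: C(13,4)·0.15^4·0.85^9 = 0.08384
Total = 0.96584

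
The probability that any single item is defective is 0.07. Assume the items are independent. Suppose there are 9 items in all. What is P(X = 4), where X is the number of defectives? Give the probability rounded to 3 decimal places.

X ~ Binomial(n=9, p=0.07).
P(X=4) = C(9,4) · p^4 · (1−p)^5
= 126 · 2.401e-05 · 0.69569 = 0.00210

0.002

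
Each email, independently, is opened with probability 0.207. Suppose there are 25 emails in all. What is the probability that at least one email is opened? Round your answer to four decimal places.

P(at least one) = 1 − P(none) = 1 − (1 − 0.207)^25
= 1 − 0.003033 = 0.996967

0.9970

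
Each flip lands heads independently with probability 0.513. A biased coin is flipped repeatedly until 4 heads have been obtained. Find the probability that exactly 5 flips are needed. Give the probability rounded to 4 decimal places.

Y = trial on which the fourth success occurs; negative binomial, r=4, p=0.513.
P(Y=5) = C(4,3) · p^4 · (1−p)^1
= 4 · 0.069258 · 0.487 = 0.134914

0.1349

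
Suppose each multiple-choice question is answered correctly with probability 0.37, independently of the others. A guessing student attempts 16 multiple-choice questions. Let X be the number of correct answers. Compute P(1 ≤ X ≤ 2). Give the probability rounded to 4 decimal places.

X ~ Binomial(16, 0.37); P(1 ≤ X ≤ 2) = Σ C(16,k) p^k (1−p)^(16−k) over k:
  k=1: C(16,1)·0.37^1·0.63^15 = 0.005787
  k=2: C(16,2)·0.37^2·0.63^14 = 0.025489
Total = 0.031276

0.0313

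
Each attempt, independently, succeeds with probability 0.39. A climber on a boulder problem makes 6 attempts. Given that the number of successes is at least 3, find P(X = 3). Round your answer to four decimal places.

0.6191

X ~ Binomial(6, 0.39). Want P(X=3 | X≥3) = P(X=3) / P(X≥3).
P(X=3) = C(6,3)·0.39^3·0.61^3 = 0.269286
P(X≥3) = 1 − 0.051520 − 0.197636 − 0.315893 = 0.434951
Ratio = 0.269286 / 0.434951 = 0.619117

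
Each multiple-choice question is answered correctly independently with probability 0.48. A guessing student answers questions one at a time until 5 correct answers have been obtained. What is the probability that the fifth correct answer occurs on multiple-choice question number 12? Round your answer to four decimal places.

Y = trial on which the fifth success occurs; negative binomial, r=5, p=0.48.
P(Y=12) = C(11,4) · p^5 · (1−p)^7
= 330 · 0.02548 · 0.010281 = 0.086446

0.0864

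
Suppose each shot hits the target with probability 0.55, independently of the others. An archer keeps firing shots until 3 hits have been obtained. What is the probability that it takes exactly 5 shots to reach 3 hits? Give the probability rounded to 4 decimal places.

Y = trial on which the third success occurs; negative binomial, r=3, p=0.55.
P(Y=5) = C(4,2) · p^3 · (1−p)^2
= 6 · 0.16637 · 0.2025 = 0.202146

0.2021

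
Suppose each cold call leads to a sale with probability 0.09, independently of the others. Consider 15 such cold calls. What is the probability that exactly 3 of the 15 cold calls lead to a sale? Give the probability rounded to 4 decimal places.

0.1070

X ~ Binomial(n=15, p=0.09).
P(X=3) = C(15,3) · p^3 · (1−p)^12
= 455 · 0.000729 · 0.32248 = 0.106964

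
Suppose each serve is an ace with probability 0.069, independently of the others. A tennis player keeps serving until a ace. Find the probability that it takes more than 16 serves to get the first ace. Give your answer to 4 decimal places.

Y = number of serves to the first success; geometric, p = 0.069.
P(Y > 16) = P(first 16 all fail) = (1−p)^16 = 0.318563

0.3186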